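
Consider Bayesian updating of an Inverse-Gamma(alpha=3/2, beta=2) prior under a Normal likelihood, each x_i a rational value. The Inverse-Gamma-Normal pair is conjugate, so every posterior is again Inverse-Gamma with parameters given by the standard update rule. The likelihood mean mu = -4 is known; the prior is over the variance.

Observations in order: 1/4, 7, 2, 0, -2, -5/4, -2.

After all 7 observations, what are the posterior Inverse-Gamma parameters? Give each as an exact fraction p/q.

alpha=5, beta=1685/16

obs 1: x=1/4 → posterior Inverse-Gamma(2, 353/32)
obs 2: x=7 → posterior Inverse-Gamma(5/2, 2289/32)
obs 3: x=2 → posterior Inverse-Gamma(3, 2865/32)
obs 4: x=0 → posterior Inverse-Gamma(7/2, 3121/32)
obs 5: x=-2 → posterior Inverse-Gamma(4, 3185/32)
obs 6: x=-5/4 → posterior Inverse-Gamma(9/2, 1653/16)
obs 7: x=-2 → posterior Inverse-Gamma(5, 1685/16)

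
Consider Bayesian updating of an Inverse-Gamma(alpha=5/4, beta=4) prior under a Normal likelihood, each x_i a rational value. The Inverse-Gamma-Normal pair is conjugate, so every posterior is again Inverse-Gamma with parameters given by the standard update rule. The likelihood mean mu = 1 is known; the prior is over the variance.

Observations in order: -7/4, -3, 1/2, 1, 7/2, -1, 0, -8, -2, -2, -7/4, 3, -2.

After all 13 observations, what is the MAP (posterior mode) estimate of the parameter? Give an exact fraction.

1301/140

obs 1: x=-7/4 → posterior Inverse-Gamma(7/4, 249/32)
obs 2: x=-3 → posterior Inverse-Gamma(9/4, 505/32)
obs 3: x=1/2 → posterior Inverse-Gamma(11/4, 509/32)
obs 4: x=1 → posterior Inverse-Gamma(13/4, 509/32)
obs 5: x=7/2 → posterior Inverse-Gamma(15/4, 609/32)
obs 6: x=-1 → posterior Inverse-Gamma(17/4, 673/32)
obs 7: x=0 → posterior Inverse-Gamma(19/4, 689/32)
obs 8: x=-8 → posterior Inverse-Gamma(21/4, 1985/32)
obs 9: x=-2 → posterior Inverse-Gamma(23/4, 2129/32)
obs 10: x=-2 → posterior Inverse-Gamma(25/4, 2273/32)
obs 11: x=-7/4 → posterior Inverse-Gamma(27/4, 1197/16)
obs 12: x=3 → posterior Inverse-Gamma(29/4, 1229/16)
obs 13: x=-2 → posterior Inverse-Gamma(31/4, 1301/16)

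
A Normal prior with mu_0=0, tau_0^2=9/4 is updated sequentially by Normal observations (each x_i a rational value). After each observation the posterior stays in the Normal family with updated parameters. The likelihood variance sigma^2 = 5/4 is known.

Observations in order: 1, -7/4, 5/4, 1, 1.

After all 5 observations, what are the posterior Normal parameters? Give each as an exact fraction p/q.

mu_0=9/20, tau_0^2=9/40

obs 1: x=1 → posterior Normal(9/14, 45/56)
obs 2: x=-7/4 → posterior Normal(-27/92, 45/92)
obs 3: x=5/4 → posterior Normal(9/64, 45/128)
obs 4: x=1 → posterior Normal(27/82, 45/164)
obs 5: x=1 → posterior Normal(9/20, 9/40)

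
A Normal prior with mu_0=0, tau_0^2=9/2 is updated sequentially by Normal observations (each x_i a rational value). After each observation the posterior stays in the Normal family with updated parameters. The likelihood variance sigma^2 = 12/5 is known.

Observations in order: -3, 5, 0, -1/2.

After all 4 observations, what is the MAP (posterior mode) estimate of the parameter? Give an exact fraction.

45/136

obs 1: x=-3 → posterior Normal(-45/23, 36/23)
obs 2: x=5 → posterior Normal(15/19, 18/19)
obs 3: x=0 → posterior Normal(30/53, 36/53)
obs 4: x=-1/2 → posterior Normal(45/136, 9/17)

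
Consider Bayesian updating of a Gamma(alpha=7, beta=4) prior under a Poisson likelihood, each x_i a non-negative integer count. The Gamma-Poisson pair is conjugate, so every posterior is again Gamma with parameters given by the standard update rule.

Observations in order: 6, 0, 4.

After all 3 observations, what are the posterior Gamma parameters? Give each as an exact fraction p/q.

alpha=17, beta=7

obs 1: x=6 → posterior Gamma(13, 5)
obs 2: x=0 → posterior Gamma(13, 6)
obs 3: x=4 → posterior Gamma(17, 7)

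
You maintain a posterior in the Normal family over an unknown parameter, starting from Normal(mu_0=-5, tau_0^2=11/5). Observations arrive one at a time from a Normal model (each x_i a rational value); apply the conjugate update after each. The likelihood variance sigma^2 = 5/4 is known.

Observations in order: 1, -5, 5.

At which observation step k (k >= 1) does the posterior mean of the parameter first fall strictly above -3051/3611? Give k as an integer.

obs 1: x=1 → posterior Normal(-27/23, 55/69)
obs 2: x=-5 → posterior Normal(-301/113, 55/113)
obs 3: x=5 → posterior Normal(-81/157, 55/157)

k = 3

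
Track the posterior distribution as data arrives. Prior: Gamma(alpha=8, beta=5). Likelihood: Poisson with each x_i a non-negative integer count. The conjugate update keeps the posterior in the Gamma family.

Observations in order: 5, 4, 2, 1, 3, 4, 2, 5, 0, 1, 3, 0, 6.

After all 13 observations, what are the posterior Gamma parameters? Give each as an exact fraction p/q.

obs 1: x=5 → posterior Gamma(13, 6)
obs 2: x=4 → posterior Gamma(17, 7)
obs 3: x=2 → posterior Gamma(19, 8)
obs 4: x=1 → posterior Gamma(20, 9)
obs 5: x=3 → posterior Gamma(23, 10)
obs 6: x=4 → posterior Gamma(27, 11)
obs 7: x=2 → posterior Gamma(29, 12)
obs 8: x=5 → posterior Gamma(34, 13)
obs 9: x=0 → posterior Gamma(34, 14)
obs 10: x=1 → posterior Gamma(35, 15)
obs 11: x=3 → posterior Gamma(38, 16)
obs 12: x=0 → posterior Gamma(38, 17)
obs 13: x=6 → posterior Gamma(44, 18)

alpha=44, beta=18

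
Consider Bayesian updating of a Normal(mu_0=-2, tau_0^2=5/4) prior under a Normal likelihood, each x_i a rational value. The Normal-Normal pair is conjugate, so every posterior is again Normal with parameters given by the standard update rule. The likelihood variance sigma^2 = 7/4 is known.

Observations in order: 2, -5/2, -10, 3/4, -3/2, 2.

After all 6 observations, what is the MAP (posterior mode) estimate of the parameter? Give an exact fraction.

-241/148

obs 1: x=2 → posterior Normal(-1/3, 35/48)
obs 2: x=-5/2 → posterior Normal(-33/34, 35/68)
obs 3: x=-10 → posterior Normal(-133/44, 35/88)
obs 4: x=3/4 → posterior Normal(-251/108, 35/108)
obs 5: x=-3/2 → posterior Normal(-281/128, 35/128)
obs 6: x=2 → posterior Normal(-241/148, 35/148)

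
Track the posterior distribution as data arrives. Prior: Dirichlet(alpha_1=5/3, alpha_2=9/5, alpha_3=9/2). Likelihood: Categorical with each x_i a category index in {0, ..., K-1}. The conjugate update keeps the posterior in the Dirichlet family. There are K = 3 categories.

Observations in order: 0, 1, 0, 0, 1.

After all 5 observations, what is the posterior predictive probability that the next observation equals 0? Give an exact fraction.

obs 1: x=0 → posterior Dirichlet(8/3, 9/5, 9/2)
obs 2: x=1 → posterior Dirichlet(8/3, 14/5, 9/2)
obs 3: x=0 → posterior Dirichlet(11/3, 14/5, 9/2)
obs 4: x=0 → posterior Dirichlet(14/3, 14/5, 9/2)
obs 5: x=1 → posterior Dirichlet(14/3, 19/5, 9/2)

140/389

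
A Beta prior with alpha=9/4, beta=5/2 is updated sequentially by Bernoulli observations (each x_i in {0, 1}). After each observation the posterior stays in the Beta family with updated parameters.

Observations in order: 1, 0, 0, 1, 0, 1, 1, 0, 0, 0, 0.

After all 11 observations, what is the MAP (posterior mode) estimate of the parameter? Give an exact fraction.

obs 1: x=1 → posterior Beta(13/4, 5/2)
obs 2: x=0 → posterior Beta(13/4, 7/2)
obs 3: x=0 → posterior Beta(13/4, 9/2)
obs 4: x=1 → posterior Beta(17/4, 9/2)
obs 5: x=0 → posterior Beta(17/4, 11/2)
obs 6: x=1 → posterior Beta(21/4, 11/2)
obs 7: x=1 → posterior Beta(25/4, 11/2)
obs 8: x=0 → posterior Beta(25/4, 13/2)
obs 9: x=0 → posterior Beta(25/4, 15/2)
obs 10: x=0 → posterior Beta(25/4, 17/2)
obs 11: x=0 → posterior Beta(25/4, 19/2)

21/55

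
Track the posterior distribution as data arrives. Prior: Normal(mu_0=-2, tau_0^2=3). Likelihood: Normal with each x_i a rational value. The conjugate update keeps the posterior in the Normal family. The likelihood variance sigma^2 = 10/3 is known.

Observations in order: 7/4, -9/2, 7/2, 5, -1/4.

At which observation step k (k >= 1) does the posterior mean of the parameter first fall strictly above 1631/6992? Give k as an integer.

obs 1: x=7/4 → posterior Normal(-17/76, 30/19)
obs 2: x=-9/2 → posterior Normal(-179/112, 15/14)
obs 3: x=7/2 → posterior Normal(-53/148, 30/37)
obs 4: x=5 → posterior Normal(127/184, 15/23)
obs 5: x=-1/4 → posterior Normal(59/110, 6/11)

k = 4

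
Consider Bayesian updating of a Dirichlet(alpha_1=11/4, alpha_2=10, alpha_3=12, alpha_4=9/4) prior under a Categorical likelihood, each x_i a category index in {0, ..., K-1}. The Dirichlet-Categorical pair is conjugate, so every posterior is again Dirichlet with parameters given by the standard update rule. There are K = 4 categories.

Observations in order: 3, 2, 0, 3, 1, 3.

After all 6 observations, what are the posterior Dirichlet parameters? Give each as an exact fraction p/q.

alpha_1=15/4, alpha_2=11, alpha_3=13, alpha_4=21/4

obs 1: x=3 → posterior Dirichlet(11/4, 10, 12, 13/4)
obs 2: x=2 → posterior Dirichlet(11/4, 10, 13, 13/4)
obs 3: x=0 → posterior Dirichlet(15/4, 10, 13, 13/4)
obs 4: x=3 → posterior Dirichlet(15/4, 10, 13, 17/4)
obs 5: x=1 → posterior Dirichlet(15/4, 11, 13, 17/4)
obs 6: x=3 → posterior Dirichlet(15/4, 11, 13, 21/4)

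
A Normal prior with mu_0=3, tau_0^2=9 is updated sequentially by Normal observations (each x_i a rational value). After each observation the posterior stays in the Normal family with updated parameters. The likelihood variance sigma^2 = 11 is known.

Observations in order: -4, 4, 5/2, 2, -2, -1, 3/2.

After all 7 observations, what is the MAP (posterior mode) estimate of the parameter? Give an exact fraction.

obs 1: x=-4 → posterior Normal(-3/20, 99/20)
obs 2: x=4 → posterior Normal(33/29, 99/29)
obs 3: x=5/2 → posterior Normal(111/76, 99/38)
obs 4: x=2 → posterior Normal(147/94, 99/47)
obs 5: x=-2 → posterior Normal(111/112, 99/56)
obs 6: x=-1 → posterior Normal(93/130, 99/65)
obs 7: x=3/2 → posterior Normal(30/37, 99/74)

30/37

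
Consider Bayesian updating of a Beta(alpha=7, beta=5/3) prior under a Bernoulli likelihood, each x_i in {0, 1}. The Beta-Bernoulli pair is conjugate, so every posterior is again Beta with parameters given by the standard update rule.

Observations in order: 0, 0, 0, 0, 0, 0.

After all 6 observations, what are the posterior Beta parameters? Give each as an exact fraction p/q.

obs 1: x=0 → posterior Beta(7, 8/3)
obs 2: x=0 → posterior Beta(7, 11/3)
obs 3: x=0 → posterior Beta(7, 14/3)
obs 4: x=0 → posterior Beta(7, 17/3)
obs 5: x=0 → posterior Beta(7, 20/3)
obs 6: x=0 → posterior Beta(7, 23/3)

alpha=7, beta=23/3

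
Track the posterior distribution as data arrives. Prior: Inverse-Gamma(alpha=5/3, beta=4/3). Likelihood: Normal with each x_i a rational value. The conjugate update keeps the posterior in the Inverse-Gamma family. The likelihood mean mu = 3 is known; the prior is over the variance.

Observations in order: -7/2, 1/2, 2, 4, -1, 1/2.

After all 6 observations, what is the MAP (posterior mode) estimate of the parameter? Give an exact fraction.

obs 1: x=-7/2 → posterior Inverse-Gamma(13/6, 539/24)
obs 2: x=1/2 → posterior Inverse-Gamma(8/3, 307/12)
obs 3: x=2 → posterior Inverse-Gamma(19/6, 313/12)
obs 4: x=4 → posterior Inverse-Gamma(11/3, 319/12)
obs 5: x=-1 → posterior Inverse-Gamma(25/6, 415/12)
obs 6: x=1/2 → posterior Inverse-Gamma(14/3, 905/24)

905/136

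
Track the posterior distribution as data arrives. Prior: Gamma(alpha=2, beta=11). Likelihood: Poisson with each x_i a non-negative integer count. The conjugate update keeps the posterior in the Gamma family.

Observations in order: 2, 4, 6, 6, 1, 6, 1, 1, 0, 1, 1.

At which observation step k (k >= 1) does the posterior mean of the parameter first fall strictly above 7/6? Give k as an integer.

k = 4

obs 1: x=2 → posterior Gamma(4, 12)
obs 2: x=4 → posterior Gamma(8, 13)
obs 3: x=6 → posterior Gamma(14, 14)
obs 4: x=6 → posterior Gamma(20, 15)
obs 5: x=1 → posterior Gamma(21, 16)
obs 6: x=6 → posterior Gamma(27, 17)
obs 7: x=1 → posterior Gamma(28, 18)
obs 8: x=1 → posterior Gamma(29, 19)
obs 9: x=0 → posterior Gamma(29, 20)
obs 10: x=1 → posterior Gamma(30, 21)
obs 11: x=1 → posterior Gamma(31, 22)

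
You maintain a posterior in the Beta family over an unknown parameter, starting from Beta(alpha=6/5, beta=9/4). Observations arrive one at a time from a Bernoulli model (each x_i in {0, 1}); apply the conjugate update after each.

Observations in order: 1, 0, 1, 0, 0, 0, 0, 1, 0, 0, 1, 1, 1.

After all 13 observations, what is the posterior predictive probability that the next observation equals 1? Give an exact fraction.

obs 1: x=1 → posterior Beta(11/5, 9/4)
obs 2: x=0 → posterior Beta(11/5, 13/4)
obs 3: x=1 → posterior Beta(16/5, 13/4)
obs 4: x=0 → posterior Beta(16/5, 17/4)
obs 5: x=0 → posterior Beta(16/5, 21/4)
obs 6: x=0 → posterior Beta(16/5, 25/4)
obs 7: x=0 → posterior Beta(16/5, 29/4)
obs 8: x=1 → posterior Beta(21/5, 29/4)
obs 9: x=0 → posterior Beta(21/5, 33/4)
obs 10: x=0 → posterior Beta(21/5, 37/4)
obs 11: x=1 → posterior Beta(26/5, 37/4)
obs 12: x=1 → posterior Beta(31/5, 37/4)
obs 13: x=1 → posterior Beta(36/5, 37/4)

144/329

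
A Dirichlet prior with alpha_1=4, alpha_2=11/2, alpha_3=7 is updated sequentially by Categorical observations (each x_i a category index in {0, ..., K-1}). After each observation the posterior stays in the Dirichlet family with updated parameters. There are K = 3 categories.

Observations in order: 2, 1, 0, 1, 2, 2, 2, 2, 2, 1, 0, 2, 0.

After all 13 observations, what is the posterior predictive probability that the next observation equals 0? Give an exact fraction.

14/59

obs 1: x=2 → posterior Dirichlet(4, 11/2, 8)
obs 2: x=1 → posterior Dirichlet(4, 13/2, 8)
obs 3: x=0 → posterior Dirichlet(5, 13/2, 8)
obs 4: x=1 → posterior Dirichlet(5, 15/2, 8)
obs 5: x=2 → posterior Dirichlet(5, 15/2, 9)
obs 6: x=2 → posterior Dirichlet(5, 15/2, 10)
obs 7: x=2 → posterior Dirichlet(5, 15/2, 11)
obs 8: x=2 → posterior Dirichlet(5, 15/2, 12)
obs 9: x=2 → posterior Dirichlet(5, 15/2, 13)
obs 10: x=1 → posterior Dirichlet(5, 17/2, 13)
obs 11: x=0 → posterior Dirichlet(6, 17/2, 13)
obs 12: x=2 → posterior Dirichlet(6, 17/2, 14)
obs 13: x=0 → posterior Dirichlet(7, 17/2, 14)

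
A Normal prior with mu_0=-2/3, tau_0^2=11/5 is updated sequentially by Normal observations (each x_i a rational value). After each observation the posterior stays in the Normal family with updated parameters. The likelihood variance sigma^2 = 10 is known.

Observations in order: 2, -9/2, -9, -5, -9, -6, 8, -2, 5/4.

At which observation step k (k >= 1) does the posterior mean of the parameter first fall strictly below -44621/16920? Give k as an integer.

obs 1: x=2 → posterior Normal(-34/183, 110/61)
obs 2: x=-9/2 → posterior Normal(-365/432, 55/36)
obs 3: x=-9 → posterior Normal(-959/498, 110/83)
obs 4: x=-5 → posterior Normal(-1289/564, 55/47)
obs 5: x=-9 → posterior Normal(-269/90, 22/21)
obs 6: x=-6 → posterior Normal(-2279/696, 55/58)
obs 7: x=8 → posterior Normal(-1751/762, 110/127)
obs 8: x=-2 → posterior Normal(-1883/828, 55/69)
obs 9: x=5/4 → posterior Normal(-3601/1788, 110/149)

k = 5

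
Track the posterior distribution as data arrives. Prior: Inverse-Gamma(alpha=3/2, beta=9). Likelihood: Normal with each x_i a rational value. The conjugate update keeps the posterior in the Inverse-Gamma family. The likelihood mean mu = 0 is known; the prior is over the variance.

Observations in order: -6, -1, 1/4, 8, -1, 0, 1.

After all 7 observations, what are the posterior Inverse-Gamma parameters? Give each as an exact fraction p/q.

alpha=5, beta=1937/32

obs 1: x=-6 → posterior Inverse-Gamma(2, 27)
obs 2: x=-1 → posterior Inverse-Gamma(5/2, 55/2)
obs 3: x=1/4 → posterior Inverse-Gamma(3, 881/32)
obs 4: x=8 → posterior Inverse-Gamma(7/2, 1905/32)
obs 5: x=-1 → posterior Inverse-Gamma(4, 1921/32)
obs 6: x=0 → posterior Inverse-Gamma(9/2, 1921/32)
obs 7: x=1 → posterior Inverse-Gamma(5, 1937/32)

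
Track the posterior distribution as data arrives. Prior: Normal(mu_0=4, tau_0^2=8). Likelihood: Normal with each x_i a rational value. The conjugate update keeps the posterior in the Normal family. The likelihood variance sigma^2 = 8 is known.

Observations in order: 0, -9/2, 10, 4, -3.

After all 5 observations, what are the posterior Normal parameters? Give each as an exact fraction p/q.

mu_0=7/4, tau_0^2=4/3

obs 1: x=0 → posterior Normal(2, 4)
obs 2: x=-9/2 → posterior Normal(-1/6, 8/3)
obs 3: x=10 → posterior Normal(19/8, 2)
obs 4: x=4 → posterior Normal(27/10, 8/5)
obs 5: x=-3 → posterior Normal(7/4, 4/3)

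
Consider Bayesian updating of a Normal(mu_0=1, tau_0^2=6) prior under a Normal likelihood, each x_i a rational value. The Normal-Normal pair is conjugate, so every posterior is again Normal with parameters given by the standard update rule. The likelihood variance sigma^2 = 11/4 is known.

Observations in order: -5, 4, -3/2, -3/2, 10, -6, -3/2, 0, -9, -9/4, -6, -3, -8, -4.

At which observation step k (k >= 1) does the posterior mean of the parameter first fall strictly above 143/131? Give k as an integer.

obs 1: x=-5 → posterior Normal(-109/35, 66/35)
obs 2: x=4 → posterior Normal(-13/59, 66/59)
obs 3: x=-3/2 → posterior Normal(-49/83, 66/83)
obs 4: x=-3/2 → posterior Normal(-85/107, 66/107)
obs 5: x=10 → posterior Normal(155/131, 66/131)
obs 6: x=-6 → posterior Normal(11/155, 66/155)
obs 7: x=-3/2 → posterior Normal(-25/179, 66/179)
obs 8: x=0 → posterior Normal(-25/203, 66/203)
obs 9: x=-9 → posterior Normal(-241/227, 66/227)
obs 10: x=-9/4 → posterior Normal(-295/251, 66/251)
obs 11: x=-6 → posterior Normal(-439/275, 6/25)
obs 12: x=-3 → posterior Normal(-511/299, 66/299)
obs 13: x=-8 → posterior Normal(-37/17, 66/323)
obs 14: x=-4 → posterior Normal(-799/347, 66/347)

k = 5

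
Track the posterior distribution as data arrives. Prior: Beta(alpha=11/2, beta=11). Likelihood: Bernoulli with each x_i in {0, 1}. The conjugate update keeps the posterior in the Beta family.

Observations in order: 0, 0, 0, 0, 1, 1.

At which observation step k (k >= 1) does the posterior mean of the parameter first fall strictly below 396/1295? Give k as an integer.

k = 2

obs 1: x=0 → posterior Beta(11/2, 12)
obs 2: x=0 → posterior Beta(11/2, 13)
obs 3: x=0 → posterior Beta(11/2, 14)
obs 4: x=0 → posterior Beta(11/2, 15)
obs 5: x=1 → posterior Beta(13/2, 15)
obs 6: x=1 → posterior Beta(15/2, 15)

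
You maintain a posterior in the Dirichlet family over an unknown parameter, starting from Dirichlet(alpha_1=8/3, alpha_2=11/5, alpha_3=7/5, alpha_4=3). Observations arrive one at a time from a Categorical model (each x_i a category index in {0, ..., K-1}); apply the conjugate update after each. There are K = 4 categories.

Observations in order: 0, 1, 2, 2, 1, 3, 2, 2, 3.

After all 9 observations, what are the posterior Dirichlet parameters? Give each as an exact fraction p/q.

alpha_1=11/3, alpha_2=21/5, alpha_3=27/5, alpha_4=5

obs 1: x=0 → posterior Dirichlet(11/3, 11/5, 7/5, 3)
obs 2: x=1 → posterior Dirichlet(11/3, 16/5, 7/5, 3)
obs 3: x=2 → posterior Dirichlet(11/3, 16/5, 12/5, 3)
obs 4: x=2 → posterior Dirichlet(11/3, 16/5, 17/5, 3)
obs 5: x=1 → posterior Dirichlet(11/3, 21/5, 17/5, 3)
obs 6: x=3 → posterior Dirichlet(11/3, 21/5, 17/5, 4)
obs 7: x=2 → posterior Dirichlet(11/3, 21/5, 22/5, 4)
obs 8: x=2 → posterior Dirichlet(11/3, 21/5, 27/5, 4)
obs 9: x=3 → posterior Dirichlet(11/3, 21/5, 27/5, 5)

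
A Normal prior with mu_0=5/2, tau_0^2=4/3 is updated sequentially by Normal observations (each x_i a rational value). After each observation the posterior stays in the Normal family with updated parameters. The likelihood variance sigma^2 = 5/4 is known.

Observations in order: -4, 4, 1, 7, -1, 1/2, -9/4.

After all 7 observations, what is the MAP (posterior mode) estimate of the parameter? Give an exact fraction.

obs 1: x=-4 → posterior Normal(-53/62, 20/31)
obs 2: x=4 → posterior Normal(75/94, 20/47)
obs 3: x=1 → posterior Normal(107/126, 20/63)
obs 4: x=7 → posterior Normal(331/158, 20/79)
obs 5: x=-1 → posterior Normal(299/190, 4/19)
obs 6: x=1/2 → posterior Normal(105/74, 20/111)
obs 7: x=-9/4 → posterior Normal(243/254, 20/127)

243/254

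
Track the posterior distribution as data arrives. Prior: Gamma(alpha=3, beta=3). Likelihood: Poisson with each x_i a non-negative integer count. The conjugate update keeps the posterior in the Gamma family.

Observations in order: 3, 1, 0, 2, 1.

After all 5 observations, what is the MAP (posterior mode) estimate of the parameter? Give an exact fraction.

9/8

obs 1: x=3 → posterior Gamma(6, 4)
obs 2: x=1 → posterior Gamma(7, 5)
obs 3: x=0 → posterior Gamma(7, 6)
obs 4: x=2 → posterior Gamma(9, 7)
obs 5: x=1 → posterior Gamma(10, 8)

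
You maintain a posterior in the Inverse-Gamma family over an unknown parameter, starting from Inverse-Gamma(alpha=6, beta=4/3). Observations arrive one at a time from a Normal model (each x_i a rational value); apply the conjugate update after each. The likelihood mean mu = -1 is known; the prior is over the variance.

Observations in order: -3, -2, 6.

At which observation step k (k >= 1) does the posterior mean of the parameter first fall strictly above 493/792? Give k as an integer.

k = 2

obs 1: x=-3 → posterior Inverse-Gamma(13/2, 10/3)
obs 2: x=-2 → posterior Inverse-Gamma(7, 23/6)
obs 3: x=6 → posterior Inverse-Gamma(15/2, 85/3)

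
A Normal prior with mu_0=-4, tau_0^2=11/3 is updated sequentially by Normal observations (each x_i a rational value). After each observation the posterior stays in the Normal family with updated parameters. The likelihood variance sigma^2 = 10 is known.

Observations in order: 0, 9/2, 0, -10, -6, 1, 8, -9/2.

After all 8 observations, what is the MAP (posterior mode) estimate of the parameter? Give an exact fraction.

obs 1: x=0 → posterior Normal(-120/41, 110/41)
obs 2: x=9/2 → posterior Normal(-141/104, 55/26)
obs 3: x=0 → posterior Normal(-47/42, 110/63)
obs 4: x=-10 → posterior Normal(-361/148, 55/37)
obs 5: x=-6 → posterior Normal(-29/10, 22/17)
obs 6: x=1 → posterior Normal(-157/64, 55/48)
obs 7: x=8 → posterior Normal(-295/214, 110/107)
obs 8: x=-9/2 → posterior Normal(-197/118, 55/59)

-197/118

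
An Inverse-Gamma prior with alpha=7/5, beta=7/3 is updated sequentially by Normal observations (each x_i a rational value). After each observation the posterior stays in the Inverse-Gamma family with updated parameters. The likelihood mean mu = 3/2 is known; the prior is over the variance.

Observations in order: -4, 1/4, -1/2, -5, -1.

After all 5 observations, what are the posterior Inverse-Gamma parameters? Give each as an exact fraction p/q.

alpha=39/10, beta=4271/96

obs 1: x=-4 → posterior Inverse-Gamma(19/10, 419/24)
obs 2: x=1/4 → posterior Inverse-Gamma(12/5, 1751/96)
obs 3: x=-1/2 → posterior Inverse-Gamma(29/10, 1943/96)
obs 4: x=-5 → posterior Inverse-Gamma(17/5, 3971/96)
obs 5: x=-1 → posterior Inverse-Gamma(39/10, 4271/96)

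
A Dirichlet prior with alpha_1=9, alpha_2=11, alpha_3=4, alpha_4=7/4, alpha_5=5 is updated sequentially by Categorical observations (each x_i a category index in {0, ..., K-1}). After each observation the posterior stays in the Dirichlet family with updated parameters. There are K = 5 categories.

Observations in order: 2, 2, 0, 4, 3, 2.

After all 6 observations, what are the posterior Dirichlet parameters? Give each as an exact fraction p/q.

alpha_1=10, alpha_2=11, alpha_3=7, alpha_4=11/4, alpha_5=6

obs 1: x=2 → posterior Dirichlet(9, 11, 5, 7/4, 5)
obs 2: x=2 → posterior Dirichlet(9, 11, 6, 7/4, 5)
obs 3: x=0 → posterior Dirichlet(10, 11, 6, 7/4, 5)
obs 4: x=4 → posterior Dirichlet(10, 11, 6, 7/4, 6)
obs 5: x=3 → posterior Dirichlet(10, 11, 6, 11/4, 6)
obs 6: x=2 → posterior Dirichlet(10, 11, 7, 11/4, 6)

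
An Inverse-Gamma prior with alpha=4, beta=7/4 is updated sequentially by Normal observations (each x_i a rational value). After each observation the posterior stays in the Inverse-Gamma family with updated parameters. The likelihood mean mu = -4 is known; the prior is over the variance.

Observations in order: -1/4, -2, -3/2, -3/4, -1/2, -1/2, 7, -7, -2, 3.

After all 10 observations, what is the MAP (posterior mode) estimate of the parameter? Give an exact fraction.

obs 1: x=-1/4 → posterior Inverse-Gamma(9/2, 281/32)
obs 2: x=-2 → posterior Inverse-Gamma(5, 345/32)
obs 3: x=-3/2 → posterior Inverse-Gamma(11/2, 445/32)
obs 4: x=-3/4 → posterior Inverse-Gamma(6, 307/16)
obs 5: x=-1/2 → posterior Inverse-Gamma(13/2, 405/16)
obs 6: x=-1/2 → posterior Inverse-Gamma(7, 503/16)
obs 7: x=7 → posterior Inverse-Gamma(15/2, 1471/16)
obs 8: x=-7 → posterior Inverse-Gamma(8, 1543/16)
obs 9: x=-2 → posterior Inverse-Gamma(17/2, 1575/16)
obs 10: x=3 → posterior Inverse-Gamma(9, 1967/16)

1967/160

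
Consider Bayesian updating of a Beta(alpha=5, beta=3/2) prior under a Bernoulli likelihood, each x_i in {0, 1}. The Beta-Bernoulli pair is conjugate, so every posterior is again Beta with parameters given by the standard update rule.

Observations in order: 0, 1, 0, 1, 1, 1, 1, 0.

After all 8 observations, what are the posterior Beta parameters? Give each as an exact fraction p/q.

alpha=10, beta=9/2

obs 1: x=0 → posterior Beta(5, 5/2)
obs 2: x=1 → posterior Beta(6, 5/2)
obs 3: x=0 → posterior Beta(6, 7/2)
obs 4: x=1 → posterior Beta(7, 7/2)
obs 5: x=1 → posterior Beta(8, 7/2)
obs 6: x=1 → posterior Beta(9, 7/2)
obs 7: x=1 → posterior Beta(10, 7/2)
obs 8: x=0 → posterior Beta(10, 9/2)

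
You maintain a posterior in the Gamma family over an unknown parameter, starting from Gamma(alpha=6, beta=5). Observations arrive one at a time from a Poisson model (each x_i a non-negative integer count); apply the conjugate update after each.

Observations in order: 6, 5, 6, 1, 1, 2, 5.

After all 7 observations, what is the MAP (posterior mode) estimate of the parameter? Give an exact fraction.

31/12

obs 1: x=6 → posterior Gamma(12, 6)
obs 2: x=5 → posterior Gamma(17, 7)
obs 3: x=6 → posterior Gamma(23, 8)
obs 4: x=1 → posterior Gamma(24, 9)
obs 5: x=1 → posterior Gamma(25, 10)
obs 6: x=2 → posterior Gamma(27, 11)
obs 7: x=5 → posterior Gamma(32, 12)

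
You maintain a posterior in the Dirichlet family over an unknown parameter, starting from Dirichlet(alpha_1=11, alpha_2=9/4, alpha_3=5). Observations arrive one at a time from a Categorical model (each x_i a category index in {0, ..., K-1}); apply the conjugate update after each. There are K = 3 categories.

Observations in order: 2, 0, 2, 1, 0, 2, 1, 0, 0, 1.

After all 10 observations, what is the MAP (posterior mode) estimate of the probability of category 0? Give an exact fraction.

obs 1: x=2 → posterior Dirichlet(11, 9/4, 6)
obs 2: x=0 → posterior Dirichlet(12, 9/4, 6)
obs 3: x=2 → posterior Dirichlet(12, 9/4, 7)
obs 4: x=1 → posterior Dirichlet(12, 13/4, 7)
obs 5: x=0 → posterior Dirichlet(13, 13/4, 7)
obs 6: x=2 → posterior Dirichlet(13, 13/4, 8)
obs 7: x=1 → posterior Dirichlet(13, 17/4, 8)
obs 8: x=0 → posterior Dirichlet(14, 17/4, 8)
obs 9: x=0 → posterior Dirichlet(15, 17/4, 8)
obs 10: x=1 → posterior Dirichlet(15, 21/4, 8)

56/101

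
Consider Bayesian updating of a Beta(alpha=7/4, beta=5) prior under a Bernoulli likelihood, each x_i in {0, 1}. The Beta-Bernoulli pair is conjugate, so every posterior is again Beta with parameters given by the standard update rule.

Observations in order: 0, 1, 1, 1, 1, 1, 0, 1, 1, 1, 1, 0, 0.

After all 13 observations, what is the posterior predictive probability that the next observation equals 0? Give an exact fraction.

obs 1: x=0 → posterior Beta(7/4, 6)
obs 2: x=1 → posterior Beta(11/4, 6)
obs 3: x=1 → posterior Beta(15/4, 6)
obs 4: x=1 → posterior Beta(19/4, 6)
obs 5: x=1 → posterior Beta(23/4, 6)
obs 6: x=1 → posterior Beta(27/4, 6)
obs 7: x=0 → posterior Beta(27/4, 7)
obs 8: x=1 → posterior Beta(31/4, 7)
obs 9: x=1 → posterior Beta(35/4, 7)
obs 10: x=1 → posterior Beta(39/4, 7)
obs 11: x=1 → posterior Beta(43/4, 7)
obs 12: x=0 → posterior Beta(43/4, 8)
obs 13: x=0 → posterior Beta(43/4, 9)

36/79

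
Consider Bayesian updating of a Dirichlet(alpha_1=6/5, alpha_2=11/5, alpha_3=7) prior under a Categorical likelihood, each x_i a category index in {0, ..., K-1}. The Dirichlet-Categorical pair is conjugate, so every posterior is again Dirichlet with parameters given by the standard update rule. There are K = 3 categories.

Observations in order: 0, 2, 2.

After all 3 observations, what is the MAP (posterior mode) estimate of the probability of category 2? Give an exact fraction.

obs 1: x=0 → posterior Dirichlet(11/5, 11/5, 7)
obs 2: x=2 → posterior Dirichlet(11/5, 11/5, 8)
obs 3: x=2 → posterior Dirichlet(11/5, 11/5, 9)

10/13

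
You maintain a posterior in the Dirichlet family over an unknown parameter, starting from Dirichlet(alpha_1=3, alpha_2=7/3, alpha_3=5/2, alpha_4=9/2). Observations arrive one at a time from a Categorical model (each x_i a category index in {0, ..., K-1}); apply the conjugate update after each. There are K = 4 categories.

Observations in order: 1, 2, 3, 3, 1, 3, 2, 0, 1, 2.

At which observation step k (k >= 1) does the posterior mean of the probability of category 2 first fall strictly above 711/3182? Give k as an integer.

k = 2

obs 1: x=1 → posterior Dirichlet(3, 10/3, 5/2, 9/2)
obs 2: x=2 → posterior Dirichlet(3, 10/3, 7/2, 9/2)
obs 3: x=3 → posterior Dirichlet(3, 10/3, 7/2, 11/2)
obs 4: x=3 → posterior Dirichlet(3, 10/3, 7/2, 13/2)
obs 5: x=1 → posterior Dirichlet(3, 13/3, 7/2, 13/2)
obs 6: x=3 → posterior Dirichlet(3, 13/3, 7/2, 15/2)
obs 7: x=2 → posterior Dirichlet(3, 13/3, 9/2, 15/2)
obs 8: x=0 → posterior Dirichlet(4, 13/3, 9/2, 15/2)
obs 9: x=1 → posterior Dirichlet(4, 16/3, 9/2, 15/2)
obs 10: x=2 → posterior Dirichlet(4, 16/3, 11/2, 15/2)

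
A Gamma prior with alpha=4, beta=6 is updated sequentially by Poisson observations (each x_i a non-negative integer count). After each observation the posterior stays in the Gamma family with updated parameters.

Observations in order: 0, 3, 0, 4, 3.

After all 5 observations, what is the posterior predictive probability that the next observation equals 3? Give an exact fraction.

13291244175413435/138663194171277312

obs 1: x=0 → posterior Gamma(4, 7)
obs 2: x=3 → posterior Gamma(7, 8)
obs 3: x=0 → posterior Gamma(7, 9)
obs 4: x=4 → posterior Gamma(11, 10)
obs 5: x=3 → posterior Gamma(14, 11)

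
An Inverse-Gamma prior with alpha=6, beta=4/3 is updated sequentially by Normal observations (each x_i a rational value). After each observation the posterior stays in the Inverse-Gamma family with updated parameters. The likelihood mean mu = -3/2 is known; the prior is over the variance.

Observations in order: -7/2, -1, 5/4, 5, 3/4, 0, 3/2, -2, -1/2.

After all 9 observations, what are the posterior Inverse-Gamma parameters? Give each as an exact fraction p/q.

obs 1: x=-7/2 → posterior Inverse-Gamma(13/2, 10/3)
obs 2: x=-1 → posterior Inverse-Gamma(7, 83/24)
obs 3: x=5/4 → posterior Inverse-Gamma(15/2, 695/96)
obs 4: x=5 → posterior Inverse-Gamma(8, 2723/96)
obs 5: x=3/4 → posterior Inverse-Gamma(17/2, 1483/48)
obs 6: x=0 → posterior Inverse-Gamma(9, 1537/48)
obs 7: x=3/2 → posterior Inverse-Gamma(19/2, 1753/48)
obs 8: x=-2 → posterior Inverse-Gamma(10, 1759/48)
obs 9: x=-1/2 → posterior Inverse-Gamma(21/2, 1783/48)

alpha=21/2, beta=1783/48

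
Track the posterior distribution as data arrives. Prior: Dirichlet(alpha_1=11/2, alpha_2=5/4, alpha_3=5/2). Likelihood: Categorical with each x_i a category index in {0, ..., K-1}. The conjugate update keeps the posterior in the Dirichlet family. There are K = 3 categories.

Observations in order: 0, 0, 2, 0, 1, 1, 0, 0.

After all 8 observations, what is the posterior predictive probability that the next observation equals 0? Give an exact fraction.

14/23

obs 1: x=0 → posterior Dirichlet(13/2, 5/4, 5/2)
obs 2: x=0 → posterior Dirichlet(15/2, 5/4, 5/2)
obs 3: x=2 → posterior Dirichlet(15/2, 5/4, 7/2)
obs 4: x=0 → posterior Dirichlet(17/2, 5/4, 7/2)
obs 5: x=1 → posterior Dirichlet(17/2, 9/4, 7/2)
obs 6: x=1 → posterior Dirichlet(17/2, 13/4, 7/2)
obs 7: x=0 → posterior Dirichlet(19/2, 13/4, 7/2)
obs 8: x=0 → posterior Dirichlet(21/2, 13/4, 7/2)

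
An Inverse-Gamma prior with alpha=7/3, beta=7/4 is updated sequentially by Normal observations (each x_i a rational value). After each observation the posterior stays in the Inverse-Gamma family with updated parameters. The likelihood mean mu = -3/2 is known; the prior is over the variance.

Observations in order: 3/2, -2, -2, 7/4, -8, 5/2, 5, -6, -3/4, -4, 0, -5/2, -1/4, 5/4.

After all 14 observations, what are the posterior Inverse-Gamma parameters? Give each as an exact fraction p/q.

obs 1: x=3/2 → posterior Inverse-Gamma(17/6, 25/4)
obs 2: x=-2 → posterior Inverse-Gamma(10/3, 51/8)
obs 3: x=-2 → posterior Inverse-Gamma(23/6, 13/2)
obs 4: x=7/4 → posterior Inverse-Gamma(13/3, 377/32)
obs 5: x=-8 → posterior Inverse-Gamma(29/6, 1053/32)
obs 6: x=5/2 → posterior Inverse-Gamma(16/3, 1309/32)
obs 7: x=5 → posterior Inverse-Gamma(35/6, 1985/32)
obs 8: x=-6 → posterior Inverse-Gamma(19/3, 2309/32)
obs 9: x=-3/4 → posterior Inverse-Gamma(41/6, 1159/16)
obs 10: x=-4 → posterior Inverse-Gamma(22/3, 1209/16)
obs 11: x=0 → posterior Inverse-Gamma(47/6, 1227/16)
obs 12: x=-5/2 → posterior Inverse-Gamma(25/3, 1235/16)
obs 13: x=-1/4 → posterior Inverse-Gamma(53/6, 2495/32)
obs 14: x=5/4 → posterior Inverse-Gamma(28/3, 327/4)

alpha=28/3, beta=327/4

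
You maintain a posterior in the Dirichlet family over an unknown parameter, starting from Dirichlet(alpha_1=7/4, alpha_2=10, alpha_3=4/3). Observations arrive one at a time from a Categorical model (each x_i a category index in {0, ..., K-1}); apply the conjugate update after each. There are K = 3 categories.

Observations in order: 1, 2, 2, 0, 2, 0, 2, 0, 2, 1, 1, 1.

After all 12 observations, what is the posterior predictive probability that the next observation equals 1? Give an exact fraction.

24/43

obs 1: x=1 → posterior Dirichlet(7/4, 11, 4/3)
obs 2: x=2 → posterior Dirichlet(7/4, 11, 7/3)
obs 3: x=2 → posterior Dirichlet(7/4, 11, 10/3)
obs 4: x=0 → posterior Dirichlet(11/4, 11, 10/3)
obs 5: x=2 → posterior Dirichlet(11/4, 11, 13/3)
obs 6: x=0 → posterior Dirichlet(15/4, 11, 13/3)
obs 7: x=2 → posterior Dirichlet(15/4, 11, 16/3)
obs 8: x=0 → posterior Dirichlet(19/4, 11, 16/3)
obs 9: x=2 → posterior Dirichlet(19/4, 11, 19/3)
obs 10: x=1 → posterior Dirichlet(19/4, 12, 19/3)
obs 11: x=1 → posterior Dirichlet(19/4, 13, 19/3)
obs 12: x=1 → posterior Dirichlet(19/4, 14, 19/3)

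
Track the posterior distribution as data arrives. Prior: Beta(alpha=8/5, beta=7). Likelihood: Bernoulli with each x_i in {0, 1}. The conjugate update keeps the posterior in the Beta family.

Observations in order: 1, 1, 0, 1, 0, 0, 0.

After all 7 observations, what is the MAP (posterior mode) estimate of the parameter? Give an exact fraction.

9/34

obs 1: x=1 → posterior Beta(13/5, 7)
obs 2: x=1 → posterior Beta(18/5, 7)
obs 3: x=0 → posterior Beta(18/5, 8)
obs 4: x=1 → posterior Beta(23/5, 8)
obs 5: x=0 → posterior Beta(23/5, 9)
obs 6: x=0 → posterior Beta(23/5, 10)
obs 7: x=0 → posterior Beta(23/5, 11)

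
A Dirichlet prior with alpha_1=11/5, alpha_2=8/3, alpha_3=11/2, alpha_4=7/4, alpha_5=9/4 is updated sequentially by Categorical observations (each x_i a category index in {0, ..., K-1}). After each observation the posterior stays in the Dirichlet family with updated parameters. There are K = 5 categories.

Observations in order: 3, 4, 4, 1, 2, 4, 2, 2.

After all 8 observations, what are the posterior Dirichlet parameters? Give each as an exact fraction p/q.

obs 1: x=3 → posterior Dirichlet(11/5, 8/3, 11/2, 11/4, 9/4)
obs 2: x=4 → posterior Dirichlet(11/5, 8/3, 11/2, 11/4, 13/4)
obs 3: x=4 → posterior Dirichlet(11/5, 8/3, 11/2, 11/4, 17/4)
obs 4: x=1 → posterior Dirichlet(11/5, 11/3, 11/2, 11/4, 17/4)
obs 5: x=2 → posterior Dirichlet(11/5, 11/3, 13/2, 11/4, 17/4)
obs 6: x=4 → posterior Dirichlet(11/5, 11/3, 13/2, 11/4, 21/4)
obs 7: x=2 → posterior Dirichlet(11/5, 11/3, 15/2, 11/4, 21/4)
obs 8: x=2 → posterior Dirichlet(11/5, 11/3, 17/2, 11/4, 21/4)

alpha_1=11/5, alpha_2=11/3, alpha_3=17/2, alpha_4=11/4, alpha_5=21/4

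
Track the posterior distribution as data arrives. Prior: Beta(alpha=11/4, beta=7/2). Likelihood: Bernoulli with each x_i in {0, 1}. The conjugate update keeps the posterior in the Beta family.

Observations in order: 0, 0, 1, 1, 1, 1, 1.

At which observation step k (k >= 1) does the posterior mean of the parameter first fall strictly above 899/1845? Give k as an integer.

obs 1: x=0 → posterior Beta(11/4, 9/2)
obs 2: x=0 → posterior Beta(11/4, 11/2)
obs 3: x=1 → posterior Beta(15/4, 11/2)
obs 4: x=1 → posterior Beta(19/4, 11/2)
obs 5: x=1 → posterior Beta(23/4, 11/2)
obs 6: x=1 → posterior Beta(27/4, 11/2)
obs 7: x=1 → posterior Beta(31/4, 11/2)

k = 5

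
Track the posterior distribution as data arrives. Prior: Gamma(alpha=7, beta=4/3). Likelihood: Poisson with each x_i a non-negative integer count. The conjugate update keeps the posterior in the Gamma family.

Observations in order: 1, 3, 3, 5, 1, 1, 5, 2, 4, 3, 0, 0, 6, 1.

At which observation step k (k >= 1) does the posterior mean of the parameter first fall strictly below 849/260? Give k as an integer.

obs 1: x=1 → posterior Gamma(8, 7/3)
obs 2: x=3 → posterior Gamma(11, 10/3)
obs 3: x=3 → posterior Gamma(14, 13/3)
obs 4: x=5 → posterior Gamma(19, 16/3)
obs 5: x=1 → posterior Gamma(20, 19/3)
obs 6: x=1 → posterior Gamma(21, 22/3)
obs 7: x=5 → posterior Gamma(26, 25/3)
obs 8: x=2 → posterior Gamma(28, 28/3)
obs 9: x=4 → posterior Gamma(32, 31/3)
obs 10: x=3 → posterior Gamma(35, 34/3)
obs 11: x=0 → posterior Gamma(35, 37/3)
obs 12: x=0 → posterior Gamma(35, 40/3)
obs 13: x=6 → posterior Gamma(41, 43/3)
obs 14: x=1 → posterior Gamma(42, 46/3)

k = 3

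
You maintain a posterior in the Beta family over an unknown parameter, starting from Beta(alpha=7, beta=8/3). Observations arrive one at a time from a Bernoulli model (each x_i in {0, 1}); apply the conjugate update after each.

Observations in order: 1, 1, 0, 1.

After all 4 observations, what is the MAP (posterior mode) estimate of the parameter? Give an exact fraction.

27/35

obs 1: x=1 → posterior Beta(8, 8/3)
obs 2: x=1 → posterior Beta(9, 8/3)
obs 3: x=0 → posterior Beta(9, 11/3)
obs 4: x=1 → posterior Beta(10, 11/3)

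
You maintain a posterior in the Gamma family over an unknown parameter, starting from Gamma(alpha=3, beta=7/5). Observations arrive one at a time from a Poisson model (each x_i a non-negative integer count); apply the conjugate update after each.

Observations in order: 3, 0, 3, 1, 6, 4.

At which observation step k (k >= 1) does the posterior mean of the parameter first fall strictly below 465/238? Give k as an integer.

obs 1: x=3 → posterior Gamma(6, 12/5)
obs 2: x=0 → posterior Gamma(6, 17/5)
obs 3: x=3 → posterior Gamma(9, 22/5)
obs 4: x=1 → posterior Gamma(10, 27/5)
obs 5: x=6 → posterior Gamma(16, 32/5)
obs 6: x=4 → posterior Gamma(20, 37/5)

k = 2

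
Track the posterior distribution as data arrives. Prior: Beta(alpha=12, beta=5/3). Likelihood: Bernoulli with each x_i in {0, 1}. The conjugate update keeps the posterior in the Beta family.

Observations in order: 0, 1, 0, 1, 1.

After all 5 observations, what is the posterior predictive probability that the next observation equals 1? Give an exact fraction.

obs 1: x=0 → posterior Beta(12, 8/3)
obs 2: x=1 → posterior Beta(13, 8/3)
obs 3: x=0 → posterior Beta(13, 11/3)
obs 4: x=1 → posterior Beta(14, 11/3)
obs 5: x=1 → posterior Beta(15, 11/3)

45/56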